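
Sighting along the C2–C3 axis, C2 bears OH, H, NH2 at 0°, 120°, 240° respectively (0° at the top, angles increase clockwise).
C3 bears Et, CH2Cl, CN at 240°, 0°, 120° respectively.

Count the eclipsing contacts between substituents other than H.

Non-H eclipsing pairs: OH(0°)/CH2Cl(0°); NH2(240°)/Et(240°) — 2 interactions.

2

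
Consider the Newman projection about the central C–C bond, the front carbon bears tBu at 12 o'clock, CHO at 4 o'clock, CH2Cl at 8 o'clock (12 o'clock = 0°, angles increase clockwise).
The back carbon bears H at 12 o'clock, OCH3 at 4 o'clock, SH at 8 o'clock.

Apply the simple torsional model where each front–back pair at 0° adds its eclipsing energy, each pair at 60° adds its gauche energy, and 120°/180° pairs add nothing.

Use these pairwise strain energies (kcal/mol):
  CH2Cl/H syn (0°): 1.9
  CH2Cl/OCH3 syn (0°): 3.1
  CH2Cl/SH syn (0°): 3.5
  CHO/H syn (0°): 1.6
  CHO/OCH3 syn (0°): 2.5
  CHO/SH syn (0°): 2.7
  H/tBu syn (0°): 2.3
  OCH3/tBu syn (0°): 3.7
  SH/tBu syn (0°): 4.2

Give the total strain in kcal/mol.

This conformer (eclipsed): tBu(0°)/H(0°) eclipsed 2.3; CHO(120°)/OCH3(120°) eclipsed 2.5; CH2Cl(240°)/SH(240°) eclipsed 3.5 → 8.3 kcal/mol.

8.3 kcal/mol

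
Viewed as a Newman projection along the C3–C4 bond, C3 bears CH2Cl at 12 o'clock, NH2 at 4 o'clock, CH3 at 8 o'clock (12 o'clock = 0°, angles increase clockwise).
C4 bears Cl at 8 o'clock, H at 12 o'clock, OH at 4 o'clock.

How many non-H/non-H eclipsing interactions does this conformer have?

Non-H eclipsing pairs: NH2(120°)/OH(120°); CH3(240°)/Cl(240°) — 2 interactions.

2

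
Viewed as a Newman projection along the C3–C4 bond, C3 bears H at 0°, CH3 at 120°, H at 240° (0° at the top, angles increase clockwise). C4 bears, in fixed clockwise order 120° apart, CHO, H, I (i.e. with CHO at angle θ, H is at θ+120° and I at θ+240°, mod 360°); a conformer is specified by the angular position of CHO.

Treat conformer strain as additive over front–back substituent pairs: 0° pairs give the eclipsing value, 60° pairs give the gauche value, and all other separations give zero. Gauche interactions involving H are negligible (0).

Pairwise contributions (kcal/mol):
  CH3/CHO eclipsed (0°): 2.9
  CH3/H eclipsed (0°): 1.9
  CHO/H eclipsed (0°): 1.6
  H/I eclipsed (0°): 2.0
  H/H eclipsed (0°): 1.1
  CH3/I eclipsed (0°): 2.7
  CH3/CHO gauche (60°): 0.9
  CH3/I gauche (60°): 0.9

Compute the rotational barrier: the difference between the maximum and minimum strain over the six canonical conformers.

5.1 kcal/mol

CHO at 0° is eclipsed. H at 0° is eclipsed with CHO at 0° (1.6); CH3 at 120° is eclipsed with H at 120° (1.9); H at 240° is eclipsed with I at 240° (2.0). Total 5.5 kcal/mol.
CHO at 60° is staggered. CH3 at 120° is gauche with CHO at 60° (0.9). Total 0.9 kcal/mol.
CHO at 120° is eclipsed. H at 0° is eclipsed with I at 0° (2.0); CH3 at 120° is eclipsed with CHO at 120° (2.9); H at 240° is eclipsed with H at 240° (1.1). Total 6.0 kcal/mol.
CHO at 180° is staggered. CH3 at 120° is gauche with CHO at 180° (0.9); CH3 at 120° is gauche with I at 60° (0.9). Total 1.8 kcal/mol.
CHO at 240° is eclipsed. H at 0° is eclipsed with H at 0° (1.1); CH3 at 120° is eclipsed with I at 120° (2.7); H at 240° is eclipsed with CHO at 240° (1.6). Total 5.4 kcal/mol.
CHO at 300° is staggered. CH3 at 120° is gauche with I at 180° (0.9). Total 0.9 kcal/mol.
Max at 120° (6.0 kcal/mol), min at 60° (0.9 kcal/mol); barrier = 5.1 kcal/mol.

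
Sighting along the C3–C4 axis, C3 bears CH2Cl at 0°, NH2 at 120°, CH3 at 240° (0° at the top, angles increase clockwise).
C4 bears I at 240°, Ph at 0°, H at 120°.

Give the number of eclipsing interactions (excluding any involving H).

2

Non-H eclipsing pairs: CH2Cl(0°)/Ph(0°); CH3(240°)/I(240°) — 2 interactions.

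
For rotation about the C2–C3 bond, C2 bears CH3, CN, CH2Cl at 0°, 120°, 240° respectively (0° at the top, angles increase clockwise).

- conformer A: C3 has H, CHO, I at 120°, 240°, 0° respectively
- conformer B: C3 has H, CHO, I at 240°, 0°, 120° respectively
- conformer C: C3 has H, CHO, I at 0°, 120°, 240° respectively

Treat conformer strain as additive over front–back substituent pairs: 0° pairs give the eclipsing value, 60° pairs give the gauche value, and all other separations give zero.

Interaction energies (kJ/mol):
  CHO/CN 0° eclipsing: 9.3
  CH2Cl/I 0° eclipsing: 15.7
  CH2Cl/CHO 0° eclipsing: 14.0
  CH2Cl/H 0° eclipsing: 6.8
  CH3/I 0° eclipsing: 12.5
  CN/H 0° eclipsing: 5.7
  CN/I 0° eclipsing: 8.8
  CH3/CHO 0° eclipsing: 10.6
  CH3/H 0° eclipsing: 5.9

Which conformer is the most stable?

A (eclipsed): CH3–I eclipsed, CN–H eclipsed, CH2Cl–CHO eclipsed; 12.5 + 5.7 + 14.0 = 32.2 kJ/mol.
B (eclipsed): CH3–CHO eclipsed, CN–I eclipsed, CH2Cl–H eclipsed; 10.6 + 8.8 + 6.8 = 26.2 kJ/mol.
C (eclipsed): CH3–H eclipsed, CN–CHO eclipsed, CH2Cl–I eclipsed; 5.9 + 9.3 + 15.7 = 30.9 kJ/mol.
B has the lowest total (26.2 kJ/mol).

B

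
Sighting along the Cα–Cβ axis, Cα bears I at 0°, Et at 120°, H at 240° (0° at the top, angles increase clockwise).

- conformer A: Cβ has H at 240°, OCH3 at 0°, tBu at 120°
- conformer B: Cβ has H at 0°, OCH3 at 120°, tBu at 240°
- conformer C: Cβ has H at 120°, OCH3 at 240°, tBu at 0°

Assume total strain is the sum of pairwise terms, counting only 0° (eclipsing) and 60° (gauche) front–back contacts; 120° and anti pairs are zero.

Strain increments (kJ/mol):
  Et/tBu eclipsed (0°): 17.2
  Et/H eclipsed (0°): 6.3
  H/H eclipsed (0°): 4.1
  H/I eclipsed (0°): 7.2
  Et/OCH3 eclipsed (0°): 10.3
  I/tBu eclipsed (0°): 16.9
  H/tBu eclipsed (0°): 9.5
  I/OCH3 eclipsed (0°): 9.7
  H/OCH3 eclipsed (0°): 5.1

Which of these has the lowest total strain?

B

A (eclipsed): I–OCH3 eclipsed, Et–tBu eclipsed, H–H eclipsed; 9.7 + 17.2 + 4.1 = 31.0 kJ/mol.
B (eclipsed): I–H eclipsed, Et–OCH3 eclipsed, H–tBu eclipsed; 7.2 + 10.3 + 9.5 = 27.0 kJ/mol.
C (eclipsed): I–tBu eclipsed, Et–H eclipsed, H–OCH3 eclipsed; 16.9 + 6.3 + 5.1 = 28.3 kJ/mol.
B has the lowest total (27.0 kJ/mol).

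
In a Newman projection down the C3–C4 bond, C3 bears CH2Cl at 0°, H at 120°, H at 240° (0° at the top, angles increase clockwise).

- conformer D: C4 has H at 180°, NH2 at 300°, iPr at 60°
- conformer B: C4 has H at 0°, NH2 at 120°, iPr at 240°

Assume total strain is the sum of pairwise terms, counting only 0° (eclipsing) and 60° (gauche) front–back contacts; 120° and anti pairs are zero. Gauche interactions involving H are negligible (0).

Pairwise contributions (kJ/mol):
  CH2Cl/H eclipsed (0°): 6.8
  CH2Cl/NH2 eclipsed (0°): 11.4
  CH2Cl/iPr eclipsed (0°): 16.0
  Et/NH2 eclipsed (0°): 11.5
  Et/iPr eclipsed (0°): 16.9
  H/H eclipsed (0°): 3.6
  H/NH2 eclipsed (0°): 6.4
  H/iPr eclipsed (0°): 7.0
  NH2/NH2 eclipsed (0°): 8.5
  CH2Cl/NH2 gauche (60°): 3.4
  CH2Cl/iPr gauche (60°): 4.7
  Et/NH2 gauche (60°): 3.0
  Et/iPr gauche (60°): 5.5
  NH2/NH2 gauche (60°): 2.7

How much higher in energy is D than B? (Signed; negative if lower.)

-12.1 kJ/mol

D is staggered. CH2Cl at 0° is gauche with NH2 at 300° (3.4); CH2Cl at 0° is gauche with iPr at 60° (4.7). Total 8.1 kJ/mol.
B is eclipsed. CH2Cl at 0° is eclipsed with H at 0° (6.8); H at 120° is eclipsed with NH2 at 120° (6.4); H at 240° is eclipsed with iPr at 240° (7.0). Total 20.2 kJ/mol.
E(D) − E(B) = 8.1 − 20.2 = -12.1 kJ/mol.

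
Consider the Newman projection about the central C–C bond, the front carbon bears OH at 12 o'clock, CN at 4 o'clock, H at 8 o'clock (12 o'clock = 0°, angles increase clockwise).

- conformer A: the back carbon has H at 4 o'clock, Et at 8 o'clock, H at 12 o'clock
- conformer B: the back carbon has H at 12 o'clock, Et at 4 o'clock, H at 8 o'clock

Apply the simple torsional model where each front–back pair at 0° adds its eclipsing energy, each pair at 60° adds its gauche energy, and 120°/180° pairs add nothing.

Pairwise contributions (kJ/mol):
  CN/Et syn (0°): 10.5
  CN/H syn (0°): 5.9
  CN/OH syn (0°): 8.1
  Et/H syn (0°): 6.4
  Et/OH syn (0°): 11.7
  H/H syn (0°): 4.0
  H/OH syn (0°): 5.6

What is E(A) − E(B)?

A (eclipsed): OH(0°)/H(0°) eclipsed 5.6; CN(120°)/H(120°) eclipsed 5.9; H(240°)/Et(240°) eclipsed 6.4 → 17.9 kJ/mol.
B (eclipsed): OH(0°)/H(0°) eclipsed 5.6; CN(120°)/Et(120°) eclipsed 10.5; H(240°)/H(240°) eclipsed 4.0 → 20.1 kJ/mol.
E(A) − E(B) = 17.9 − 20.1 = -2.2 kJ/mol.

-2.2 kJ/mol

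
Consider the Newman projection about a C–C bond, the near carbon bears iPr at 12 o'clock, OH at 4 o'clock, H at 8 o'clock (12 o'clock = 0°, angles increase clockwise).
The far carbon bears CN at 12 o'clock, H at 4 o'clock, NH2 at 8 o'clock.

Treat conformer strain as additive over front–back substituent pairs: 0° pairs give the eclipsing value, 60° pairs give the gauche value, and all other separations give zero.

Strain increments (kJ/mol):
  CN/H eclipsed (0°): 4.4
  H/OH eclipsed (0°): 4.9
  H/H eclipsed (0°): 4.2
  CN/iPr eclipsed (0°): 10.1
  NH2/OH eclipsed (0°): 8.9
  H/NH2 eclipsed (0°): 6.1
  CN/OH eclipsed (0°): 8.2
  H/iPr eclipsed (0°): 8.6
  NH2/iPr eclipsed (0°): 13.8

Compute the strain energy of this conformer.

21.1 kJ/mol

This conformer is eclipsed. iPr at 0° is eclipsed with CN at 0° (10.1); OH at 120° is eclipsed with H at 120° (4.9); H at 240° is eclipsed with NH2 at 240° (6.1). Total 21.1 kJ/mol.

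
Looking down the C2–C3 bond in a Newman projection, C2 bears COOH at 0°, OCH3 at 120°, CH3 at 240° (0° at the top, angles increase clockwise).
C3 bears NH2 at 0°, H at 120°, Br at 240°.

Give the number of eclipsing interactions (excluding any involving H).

2

Non-H eclipsing pairs: COOH(0°)/NH2(0°); CH3(240°)/Br(240°) — 2 interactions.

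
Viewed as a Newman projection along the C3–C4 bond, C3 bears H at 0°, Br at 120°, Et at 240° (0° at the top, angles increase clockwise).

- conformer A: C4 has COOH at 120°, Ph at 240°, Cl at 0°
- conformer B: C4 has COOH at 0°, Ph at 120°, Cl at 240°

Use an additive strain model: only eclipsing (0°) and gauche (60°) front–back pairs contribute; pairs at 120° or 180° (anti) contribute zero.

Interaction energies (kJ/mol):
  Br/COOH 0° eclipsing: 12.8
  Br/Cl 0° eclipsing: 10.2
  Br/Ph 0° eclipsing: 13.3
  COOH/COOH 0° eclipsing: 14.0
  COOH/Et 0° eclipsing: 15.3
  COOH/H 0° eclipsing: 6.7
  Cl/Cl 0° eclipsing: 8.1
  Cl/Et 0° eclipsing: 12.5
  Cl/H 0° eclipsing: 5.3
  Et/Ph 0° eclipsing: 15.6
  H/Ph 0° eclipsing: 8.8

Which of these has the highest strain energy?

A (eclipsed): H–Cl eclipsed, Br–COOH eclipsed, Et–Ph eclipsed; 5.3 + 12.8 + 15.6 = 33.7 kJ/mol.
B (eclipsed): H–COOH eclipsed, Br–Ph eclipsed, Et–Cl eclipsed; 6.7 + 13.3 + 12.5 = 32.5 kJ/mol.
A has the highest total (33.7 kJ/mol).

A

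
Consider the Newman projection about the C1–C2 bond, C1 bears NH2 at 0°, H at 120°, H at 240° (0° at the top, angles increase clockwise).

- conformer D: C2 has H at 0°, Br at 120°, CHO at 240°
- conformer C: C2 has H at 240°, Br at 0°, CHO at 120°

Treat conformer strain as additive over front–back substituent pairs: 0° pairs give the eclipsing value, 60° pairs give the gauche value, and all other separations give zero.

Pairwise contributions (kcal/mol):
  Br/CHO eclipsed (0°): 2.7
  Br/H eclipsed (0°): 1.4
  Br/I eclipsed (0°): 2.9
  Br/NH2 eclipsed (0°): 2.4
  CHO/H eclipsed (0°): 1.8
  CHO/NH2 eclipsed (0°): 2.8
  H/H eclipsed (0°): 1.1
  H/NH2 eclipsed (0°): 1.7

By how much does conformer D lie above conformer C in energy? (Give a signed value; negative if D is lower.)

-0.4 kcal/mol

D is eclipsed. NH2 at 0° is eclipsed with H at 0° (1.7); H at 120° is eclipsed with Br at 120° (1.4); H at 240° is eclipsed with CHO at 240° (1.8). Total 4.9 kcal/mol.
C is eclipsed. NH2 at 0° is eclipsed with Br at 0° (2.4); H at 120° is eclipsed with CHO at 120° (1.8); H at 240° is eclipsed with H at 240° (1.1). Total 5.3 kcal/mol.
E(D) − E(C) = 4.9 − 5.3 = -0.4 kcal/mol.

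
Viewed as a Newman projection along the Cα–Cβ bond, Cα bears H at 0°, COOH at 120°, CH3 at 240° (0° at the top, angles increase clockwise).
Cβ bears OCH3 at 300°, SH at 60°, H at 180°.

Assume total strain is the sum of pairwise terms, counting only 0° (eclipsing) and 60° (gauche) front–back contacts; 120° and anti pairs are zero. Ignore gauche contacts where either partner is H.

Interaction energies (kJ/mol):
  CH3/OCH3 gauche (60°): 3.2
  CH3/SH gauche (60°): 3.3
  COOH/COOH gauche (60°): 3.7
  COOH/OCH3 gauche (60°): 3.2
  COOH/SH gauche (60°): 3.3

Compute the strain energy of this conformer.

This conformer (staggered): COOH–SH gauche, CH3–OCH3 gauche; 3.3 + 3.2 = 6.5 kJ/mol.

6.5 kJ/mol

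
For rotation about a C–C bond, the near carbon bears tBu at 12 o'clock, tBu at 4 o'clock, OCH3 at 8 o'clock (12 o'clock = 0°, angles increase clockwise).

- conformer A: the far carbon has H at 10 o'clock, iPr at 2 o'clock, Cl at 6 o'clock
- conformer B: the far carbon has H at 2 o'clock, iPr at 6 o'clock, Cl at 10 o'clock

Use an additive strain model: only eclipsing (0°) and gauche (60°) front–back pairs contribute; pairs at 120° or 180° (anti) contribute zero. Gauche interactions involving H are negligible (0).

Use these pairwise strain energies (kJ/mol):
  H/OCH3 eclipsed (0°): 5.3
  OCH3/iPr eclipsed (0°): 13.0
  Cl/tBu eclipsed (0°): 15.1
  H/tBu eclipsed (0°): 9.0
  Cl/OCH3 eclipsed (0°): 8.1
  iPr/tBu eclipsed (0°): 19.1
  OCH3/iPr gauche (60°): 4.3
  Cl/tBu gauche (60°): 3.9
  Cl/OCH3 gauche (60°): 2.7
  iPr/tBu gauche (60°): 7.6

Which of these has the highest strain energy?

A (staggered): tBu(0°)/iPr(60°) gauche 7.6; tBu(120°)/iPr(60°) gauche 7.6; tBu(120°)/Cl(180°) gauche 3.9; OCH3(240°)/Cl(180°) gauche 2.7 → 21.8 kJ/mol.
B (staggered): tBu(0°)/Cl(300°) gauche 3.9; tBu(120°)/iPr(180°) gauche 7.6; OCH3(240°)/iPr(180°) gauche 4.3; OCH3(240°)/Cl(300°) gauche 2.7 → 18.5 kJ/mol.
A has the highest total (21.8 kJ/mol).

A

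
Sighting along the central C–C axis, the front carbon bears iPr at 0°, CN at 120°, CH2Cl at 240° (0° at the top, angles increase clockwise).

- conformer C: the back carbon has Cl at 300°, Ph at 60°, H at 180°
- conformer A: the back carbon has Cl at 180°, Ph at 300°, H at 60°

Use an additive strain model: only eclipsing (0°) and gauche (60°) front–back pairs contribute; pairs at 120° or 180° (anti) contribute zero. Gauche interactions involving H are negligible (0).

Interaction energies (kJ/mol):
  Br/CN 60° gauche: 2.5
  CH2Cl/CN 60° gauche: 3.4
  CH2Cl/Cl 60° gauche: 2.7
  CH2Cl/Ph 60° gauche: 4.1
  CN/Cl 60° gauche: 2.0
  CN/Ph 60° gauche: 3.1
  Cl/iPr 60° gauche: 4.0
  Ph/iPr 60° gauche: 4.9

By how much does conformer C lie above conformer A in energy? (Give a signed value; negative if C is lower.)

C is staggered. iPr at 0° is gauche with Cl at 300° (4.0); iPr at 0° is gauche with Ph at 60° (4.9); CN at 120° is gauche with Ph at 60° (3.1); CH2Cl at 240° is gauche with Cl at 300° (2.7). Total 14.7 kJ/mol.
A is staggered. iPr at 0° is gauche with Ph at 300° (4.9); CN at 120° is gauche with Cl at 180° (2.0); CH2Cl at 240° is gauche with Cl at 180° (2.7); CH2Cl at 240° is gauche with Ph at 300° (4.1). Total 13.7 kJ/mol.
E(C) − E(A) = 14.7 − 13.7 = +1.0 kJ/mol.

+1.0 kJ/mol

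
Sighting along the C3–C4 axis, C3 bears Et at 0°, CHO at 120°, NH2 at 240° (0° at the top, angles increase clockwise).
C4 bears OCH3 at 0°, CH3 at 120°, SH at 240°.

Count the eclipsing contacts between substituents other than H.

3

Non-H eclipsing pairs: Et(0°)/OCH3(0°); CHO(120°)/CH3(120°); NH2(240°)/SH(240°) — 3 interactions.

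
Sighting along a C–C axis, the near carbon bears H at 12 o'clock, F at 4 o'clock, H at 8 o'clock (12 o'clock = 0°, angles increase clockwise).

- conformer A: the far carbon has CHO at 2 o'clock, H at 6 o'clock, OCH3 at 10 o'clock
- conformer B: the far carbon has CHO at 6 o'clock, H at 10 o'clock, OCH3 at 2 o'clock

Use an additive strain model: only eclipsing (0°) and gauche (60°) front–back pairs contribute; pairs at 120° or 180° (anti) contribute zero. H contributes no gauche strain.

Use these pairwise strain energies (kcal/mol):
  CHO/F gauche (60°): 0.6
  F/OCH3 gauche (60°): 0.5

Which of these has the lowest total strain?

A

A (staggered): F–CHO gauche; 0.6 = 0.6 kcal/mol.
B (staggered): F–CHO gauche, F–OCH3 gauche; 0.6 + 0.5 = 1.1 kcal/mol.
A has the lowest total (0.6 kcal/mol).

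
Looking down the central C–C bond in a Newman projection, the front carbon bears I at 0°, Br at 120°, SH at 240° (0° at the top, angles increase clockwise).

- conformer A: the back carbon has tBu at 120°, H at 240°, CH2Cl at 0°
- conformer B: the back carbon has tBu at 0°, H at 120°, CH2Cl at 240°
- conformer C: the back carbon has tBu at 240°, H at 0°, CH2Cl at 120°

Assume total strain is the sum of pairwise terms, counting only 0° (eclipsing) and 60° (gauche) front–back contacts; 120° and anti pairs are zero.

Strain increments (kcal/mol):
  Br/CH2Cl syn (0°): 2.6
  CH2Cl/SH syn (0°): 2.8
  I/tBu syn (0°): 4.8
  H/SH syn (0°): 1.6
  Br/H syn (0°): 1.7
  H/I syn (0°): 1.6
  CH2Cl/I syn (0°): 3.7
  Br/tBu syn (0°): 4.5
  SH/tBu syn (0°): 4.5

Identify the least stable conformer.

A

A (eclipsed): I(0°)/CH2Cl(0°) eclipsed 3.7; Br(120°)/tBu(120°) eclipsed 4.5; SH(240°)/H(240°) eclipsed 1.6 → 9.8 kcal/mol.
B (eclipsed): I(0°)/tBu(0°) eclipsed 4.8; Br(120°)/H(120°) eclipsed 1.7; SH(240°)/CH2Cl(240°) eclipsed 2.8 → 9.3 kcal/mol.
C (eclipsed): I(0°)/H(0°) eclipsed 1.6; Br(120°)/CH2Cl(120°) eclipsed 2.6; SH(240°)/tBu(240°) eclipsed 4.5 → 8.7 kcal/mol.
A has the highest total (9.8 kcal/mol).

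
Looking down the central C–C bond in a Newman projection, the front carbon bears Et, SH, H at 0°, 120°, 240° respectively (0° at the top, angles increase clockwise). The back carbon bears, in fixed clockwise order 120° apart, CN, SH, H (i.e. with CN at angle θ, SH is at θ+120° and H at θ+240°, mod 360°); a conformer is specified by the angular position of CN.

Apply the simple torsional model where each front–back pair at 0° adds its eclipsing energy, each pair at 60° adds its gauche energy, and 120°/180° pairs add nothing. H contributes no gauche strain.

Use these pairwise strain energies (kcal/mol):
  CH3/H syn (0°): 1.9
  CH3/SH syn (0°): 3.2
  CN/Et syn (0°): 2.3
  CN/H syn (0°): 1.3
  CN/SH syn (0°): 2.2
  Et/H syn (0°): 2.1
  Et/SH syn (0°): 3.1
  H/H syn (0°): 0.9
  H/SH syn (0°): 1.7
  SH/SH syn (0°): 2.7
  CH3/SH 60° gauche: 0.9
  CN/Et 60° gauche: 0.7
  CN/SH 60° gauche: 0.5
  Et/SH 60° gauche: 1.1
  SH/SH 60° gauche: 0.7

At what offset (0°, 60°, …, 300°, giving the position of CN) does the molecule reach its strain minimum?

180°

CN at 0° (eclipsed): Et–CN eclipsed, SH–SH eclipsed, H–H eclipsed; 2.3 + 2.7 + 0.9 = 5.9 kcal/mol.
CN at 60° (staggered): Et–CN gauche, SH–CN gauche, SH–SH gauche; 0.7 + 0.5 + 0.7 = 1.9 kcal/mol.
CN at 120° (eclipsed): Et–H eclipsed, SH–CN eclipsed, H–SH eclipsed; 2.1 + 2.2 + 1.7 = 6.0 kcal/mol.
CN at 180° (staggered): Et–SH gauche, SH–CN gauche; 1.1 + 0.5 = 1.6 kcal/mol.
CN at 240° (eclipsed): Et–SH eclipsed, SH–H eclipsed, H–CN eclipsed; 3.1 + 1.7 + 1.3 = 6.1 kcal/mol.
CN at 300° (staggered): Et–CN gauche, Et–SH gauche, SH–SH gauche; 0.7 + 1.1 + 0.7 = 2.5 kcal/mol.
The minimum (1.6 kcal/mol) occurs with CN at 180°.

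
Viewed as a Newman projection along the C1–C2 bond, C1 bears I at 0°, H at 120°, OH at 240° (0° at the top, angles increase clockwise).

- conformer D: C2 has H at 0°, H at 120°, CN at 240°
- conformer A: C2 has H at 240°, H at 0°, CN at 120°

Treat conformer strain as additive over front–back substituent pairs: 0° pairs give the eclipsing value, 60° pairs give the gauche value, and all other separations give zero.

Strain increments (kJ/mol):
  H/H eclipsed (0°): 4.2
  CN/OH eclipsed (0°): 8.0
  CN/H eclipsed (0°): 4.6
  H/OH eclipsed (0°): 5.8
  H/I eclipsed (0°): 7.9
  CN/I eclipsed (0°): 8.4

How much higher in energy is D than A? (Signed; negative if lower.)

+1.8 kJ/mol

D (eclipsed): I(0°)/H(0°) eclipsed 7.9; H(120°)/H(120°) eclipsed 4.2; OH(240°)/CN(240°) eclipsed 8.0 → 20.1 kJ/mol.
A (eclipsed): I(0°)/H(0°) eclipsed 7.9; H(120°)/CN(120°) eclipsed 4.6; OH(240°)/H(240°) eclipsed 5.8 → 18.3 kJ/mol.
E(D) − E(A) = 20.1 − 18.3 = +1.8 kJ/mol.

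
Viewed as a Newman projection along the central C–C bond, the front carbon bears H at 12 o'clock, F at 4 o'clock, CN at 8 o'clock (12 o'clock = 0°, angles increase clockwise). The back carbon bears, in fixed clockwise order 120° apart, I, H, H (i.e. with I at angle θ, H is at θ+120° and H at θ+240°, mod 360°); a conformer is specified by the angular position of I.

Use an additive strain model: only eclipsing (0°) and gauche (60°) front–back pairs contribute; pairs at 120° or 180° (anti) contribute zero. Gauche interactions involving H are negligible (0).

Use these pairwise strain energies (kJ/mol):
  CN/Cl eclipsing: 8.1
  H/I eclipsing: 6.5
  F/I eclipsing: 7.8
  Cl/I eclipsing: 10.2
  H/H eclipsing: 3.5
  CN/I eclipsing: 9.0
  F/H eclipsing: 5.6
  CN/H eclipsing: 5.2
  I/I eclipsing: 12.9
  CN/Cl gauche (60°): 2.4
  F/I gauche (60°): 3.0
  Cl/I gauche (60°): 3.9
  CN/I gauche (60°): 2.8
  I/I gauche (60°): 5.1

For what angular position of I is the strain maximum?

I at 0° (eclipsed): H(0°)/I(0°) eclipsed 6.5; F(120°)/H(120°) eclipsed 5.6; CN(240°)/H(240°) eclipsed 5.2 → 17.3 kJ/mol.
I at 60° (staggered): F(120°)/I(60°) gauche 3.0 → 3.0 kJ/mol.
I at 120° (eclipsed): H(0°)/H(0°) eclipsed 3.5; F(120°)/I(120°) eclipsed 7.8; CN(240°)/H(240°) eclipsed 5.2 → 16.5 kJ/mol.
I at 180° (staggered): F(120°)/I(180°) gauche 3.0; CN(240°)/I(180°) gauche 2.8 → 5.8 kJ/mol.
I at 240° (eclipsed): H(0°)/H(0°) eclipsed 3.5; F(120°)/H(120°) eclipsed 5.6; CN(240°)/I(240°) eclipsed 9.0 → 18.1 kJ/mol.
I at 300° (staggered): CN(240°)/I(300°) gauche 2.8 → 2.8 kJ/mol.
The maximum (18.1 kJ/mol) occurs with I at 240°.

240°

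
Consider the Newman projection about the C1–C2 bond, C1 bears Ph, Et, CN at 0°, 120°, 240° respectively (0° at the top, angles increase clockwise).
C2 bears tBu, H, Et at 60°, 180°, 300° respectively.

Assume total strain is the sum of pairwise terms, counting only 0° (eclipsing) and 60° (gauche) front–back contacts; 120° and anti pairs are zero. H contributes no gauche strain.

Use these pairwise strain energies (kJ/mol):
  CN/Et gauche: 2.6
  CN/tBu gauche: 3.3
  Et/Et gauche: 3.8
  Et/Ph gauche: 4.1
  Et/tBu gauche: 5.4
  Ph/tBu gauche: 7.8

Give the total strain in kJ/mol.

This conformer (staggered): Ph–tBu gauche, Ph–Et gauche, Et–tBu gauche, CN–Et gauche; 7.8 + 4.1 + 5.4 + 2.6 = 19.9 kJ/mol.

19.9 kJ/mol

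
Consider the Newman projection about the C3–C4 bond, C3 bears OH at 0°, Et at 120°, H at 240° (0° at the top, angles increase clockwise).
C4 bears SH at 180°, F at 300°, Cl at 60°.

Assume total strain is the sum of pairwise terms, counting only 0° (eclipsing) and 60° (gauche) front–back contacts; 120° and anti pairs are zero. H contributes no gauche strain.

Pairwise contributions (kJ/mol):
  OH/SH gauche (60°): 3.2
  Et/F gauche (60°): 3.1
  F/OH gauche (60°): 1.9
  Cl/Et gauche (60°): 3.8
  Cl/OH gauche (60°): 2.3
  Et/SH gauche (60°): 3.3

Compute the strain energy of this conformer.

This conformer is staggered. OH at 0° is gauche with F at 300° (1.9); OH at 0° is gauche with Cl at 60° (2.3); Et at 120° is gauche with SH at 180° (3.3); Et at 120° is gauche with Cl at 60° (3.8). Total 11.3 kJ/mol.

11.3 kJ/mol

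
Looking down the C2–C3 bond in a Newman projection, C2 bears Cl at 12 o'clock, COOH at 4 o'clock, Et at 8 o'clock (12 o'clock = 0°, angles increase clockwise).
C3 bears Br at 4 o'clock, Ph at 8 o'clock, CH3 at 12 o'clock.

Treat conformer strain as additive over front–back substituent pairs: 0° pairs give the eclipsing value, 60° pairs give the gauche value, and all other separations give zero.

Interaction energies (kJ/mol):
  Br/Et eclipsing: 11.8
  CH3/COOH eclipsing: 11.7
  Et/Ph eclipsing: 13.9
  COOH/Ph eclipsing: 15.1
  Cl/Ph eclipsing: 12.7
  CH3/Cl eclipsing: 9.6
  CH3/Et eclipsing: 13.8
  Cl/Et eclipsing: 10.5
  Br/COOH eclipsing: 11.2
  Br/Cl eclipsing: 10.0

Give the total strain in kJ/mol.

This conformer is eclipsed. Cl at 0° is eclipsed with CH3 at 0° (9.6); COOH at 120° is eclipsed with Br at 120° (11.2); Et at 240° is eclipsed with Ph at 240° (13.9). Total 34.7 kJ/mol.

34.7 kJ/mol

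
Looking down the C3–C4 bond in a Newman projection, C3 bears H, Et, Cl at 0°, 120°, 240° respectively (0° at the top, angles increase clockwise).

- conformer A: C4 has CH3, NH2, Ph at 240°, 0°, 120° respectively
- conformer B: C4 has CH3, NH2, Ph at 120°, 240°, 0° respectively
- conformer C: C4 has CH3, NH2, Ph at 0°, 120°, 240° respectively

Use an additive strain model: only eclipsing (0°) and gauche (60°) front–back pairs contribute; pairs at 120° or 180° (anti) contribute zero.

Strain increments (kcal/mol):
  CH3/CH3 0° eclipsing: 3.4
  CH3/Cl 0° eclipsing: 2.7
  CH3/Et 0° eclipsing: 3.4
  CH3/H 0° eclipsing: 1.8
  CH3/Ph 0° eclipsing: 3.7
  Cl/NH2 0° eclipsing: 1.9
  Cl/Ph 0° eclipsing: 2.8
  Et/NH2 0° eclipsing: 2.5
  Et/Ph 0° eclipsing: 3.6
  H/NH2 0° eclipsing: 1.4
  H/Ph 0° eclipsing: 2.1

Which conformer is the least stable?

A

A (eclipsed): H(0°)/NH2(0°) eclipsed 1.4; Et(120°)/Ph(120°) eclipsed 3.6; Cl(240°)/CH3(240°) eclipsed 2.7 → 7.7 kcal/mol.
B (eclipsed): H(0°)/Ph(0°) eclipsed 2.1; Et(120°)/CH3(120°) eclipsed 3.4; Cl(240°)/NH2(240°) eclipsed 1.9 → 7.4 kcal/mol.
C (eclipsed): H(0°)/CH3(0°) eclipsed 1.8; Et(120°)/NH2(120°) eclipsed 2.5; Cl(240°)/Ph(240°) eclipsed 2.8 → 7.1 kcal/mol.
A has the highest total (7.7 kcal/mol).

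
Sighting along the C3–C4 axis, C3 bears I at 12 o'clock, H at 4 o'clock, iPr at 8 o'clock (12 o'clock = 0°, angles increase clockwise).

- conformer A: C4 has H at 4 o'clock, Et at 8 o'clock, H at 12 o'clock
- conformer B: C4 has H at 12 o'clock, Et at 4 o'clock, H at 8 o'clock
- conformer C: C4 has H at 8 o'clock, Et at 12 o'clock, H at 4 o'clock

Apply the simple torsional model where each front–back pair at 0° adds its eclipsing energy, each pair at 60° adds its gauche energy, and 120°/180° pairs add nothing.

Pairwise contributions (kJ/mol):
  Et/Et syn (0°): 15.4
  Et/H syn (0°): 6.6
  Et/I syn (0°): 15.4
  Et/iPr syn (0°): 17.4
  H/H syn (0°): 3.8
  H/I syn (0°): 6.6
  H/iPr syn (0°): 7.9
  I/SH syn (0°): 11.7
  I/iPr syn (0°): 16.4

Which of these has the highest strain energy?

A (eclipsed): I–H eclipsed, H–H eclipsed, iPr–Et eclipsed; 6.6 + 3.8 + 17.4 = 27.8 kJ/mol.
B (eclipsed): I–H eclipsed, H–Et eclipsed, iPr–H eclipsed; 6.6 + 6.6 + 7.9 = 21.1 kJ/mol.
C (eclipsed): I–Et eclipsed, H–H eclipsed, iPr–H eclipsed; 15.4 + 3.8 + 7.9 = 27.1 kJ/mol.
A has the highest total (27.8 kJ/mol).

A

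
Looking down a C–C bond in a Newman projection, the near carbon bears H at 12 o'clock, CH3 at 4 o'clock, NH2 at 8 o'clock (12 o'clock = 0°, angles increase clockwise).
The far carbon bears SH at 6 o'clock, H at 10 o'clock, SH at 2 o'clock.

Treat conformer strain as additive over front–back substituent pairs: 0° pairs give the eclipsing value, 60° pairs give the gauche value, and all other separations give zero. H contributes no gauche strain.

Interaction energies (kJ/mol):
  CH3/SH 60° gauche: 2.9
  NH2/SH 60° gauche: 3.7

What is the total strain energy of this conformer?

9.5 kJ/mol

This conformer is staggered. CH3 at 120° is gauche with SH at 180° (2.9); CH3 at 120° is gauche with SH at 60° (2.9); NH2 at 240° is gauche with SH at 180° (3.7). Total 9.5 kJ/mol.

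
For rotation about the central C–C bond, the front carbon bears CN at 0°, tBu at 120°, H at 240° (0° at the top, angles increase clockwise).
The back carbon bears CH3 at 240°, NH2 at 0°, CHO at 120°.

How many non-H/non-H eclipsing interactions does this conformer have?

2

Non-H eclipsing pairs: CN(0°)/NH2(0°); tBu(120°)/CHO(120°) — 2 interactions.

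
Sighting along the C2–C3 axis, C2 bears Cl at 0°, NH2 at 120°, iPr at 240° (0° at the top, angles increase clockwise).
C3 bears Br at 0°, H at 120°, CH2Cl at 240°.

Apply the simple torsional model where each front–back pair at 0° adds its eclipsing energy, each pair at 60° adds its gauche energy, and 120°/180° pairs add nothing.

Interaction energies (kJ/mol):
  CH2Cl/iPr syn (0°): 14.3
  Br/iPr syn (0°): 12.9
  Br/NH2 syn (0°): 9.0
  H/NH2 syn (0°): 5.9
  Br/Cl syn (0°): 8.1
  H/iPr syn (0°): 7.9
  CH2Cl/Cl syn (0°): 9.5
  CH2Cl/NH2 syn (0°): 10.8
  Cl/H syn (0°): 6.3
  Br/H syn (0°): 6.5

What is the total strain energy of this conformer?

This conformer (eclipsed): Cl–Br eclipsed, NH2–H eclipsed, iPr–CH2Cl eclipsed; 8.1 + 5.9 + 14.3 = 28.3 kJ/mol.

28.3 kJ/mol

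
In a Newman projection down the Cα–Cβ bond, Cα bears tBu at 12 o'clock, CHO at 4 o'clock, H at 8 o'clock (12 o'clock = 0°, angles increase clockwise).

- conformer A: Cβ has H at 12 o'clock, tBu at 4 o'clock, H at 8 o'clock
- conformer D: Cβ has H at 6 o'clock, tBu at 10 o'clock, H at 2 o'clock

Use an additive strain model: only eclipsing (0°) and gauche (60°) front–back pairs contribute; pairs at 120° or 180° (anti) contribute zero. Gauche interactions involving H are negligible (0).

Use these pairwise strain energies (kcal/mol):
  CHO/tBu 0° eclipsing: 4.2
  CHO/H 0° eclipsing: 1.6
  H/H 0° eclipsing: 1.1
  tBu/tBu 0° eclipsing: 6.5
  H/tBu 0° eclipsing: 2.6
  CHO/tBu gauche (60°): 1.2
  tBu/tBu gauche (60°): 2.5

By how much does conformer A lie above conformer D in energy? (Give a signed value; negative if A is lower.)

A (eclipsed): tBu–H eclipsed, CHO–tBu eclipsed, H–H eclipsed; 2.6 + 4.2 + 1.1 = 7.9 kcal/mol.
D (staggered): tBu–tBu gauche; 2.5 = 2.5 kcal/mol.
E(A) − E(D) = 7.9 − 2.5 = +5.4 kcal/mol.

+5.4 kcal/mol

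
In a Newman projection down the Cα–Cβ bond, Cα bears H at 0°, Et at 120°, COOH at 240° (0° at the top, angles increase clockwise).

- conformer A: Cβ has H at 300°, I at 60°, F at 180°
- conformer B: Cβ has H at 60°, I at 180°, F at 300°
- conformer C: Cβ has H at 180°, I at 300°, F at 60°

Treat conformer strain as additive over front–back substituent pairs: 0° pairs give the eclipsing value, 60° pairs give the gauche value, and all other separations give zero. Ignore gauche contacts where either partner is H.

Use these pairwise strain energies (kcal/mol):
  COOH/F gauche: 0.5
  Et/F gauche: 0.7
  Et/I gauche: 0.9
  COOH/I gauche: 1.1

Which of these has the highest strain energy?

A (staggered): Et(120°)/I(60°) gauche 0.9; Et(120°)/F(180°) gauche 0.7; COOH(240°)/F(180°) gauche 0.5 → 2.1 kcal/mol.
B (staggered): Et(120°)/I(180°) gauche 0.9; COOH(240°)/I(180°) gauche 1.1; COOH(240°)/F(300°) gauche 0.5 → 2.5 kcal/mol.
C (staggered): Et(120°)/F(60°) gauche 0.7; COOH(240°)/I(300°) gauche 1.1 → 1.8 kcal/mol.
B has the highest total (2.5 kcal/mol).

B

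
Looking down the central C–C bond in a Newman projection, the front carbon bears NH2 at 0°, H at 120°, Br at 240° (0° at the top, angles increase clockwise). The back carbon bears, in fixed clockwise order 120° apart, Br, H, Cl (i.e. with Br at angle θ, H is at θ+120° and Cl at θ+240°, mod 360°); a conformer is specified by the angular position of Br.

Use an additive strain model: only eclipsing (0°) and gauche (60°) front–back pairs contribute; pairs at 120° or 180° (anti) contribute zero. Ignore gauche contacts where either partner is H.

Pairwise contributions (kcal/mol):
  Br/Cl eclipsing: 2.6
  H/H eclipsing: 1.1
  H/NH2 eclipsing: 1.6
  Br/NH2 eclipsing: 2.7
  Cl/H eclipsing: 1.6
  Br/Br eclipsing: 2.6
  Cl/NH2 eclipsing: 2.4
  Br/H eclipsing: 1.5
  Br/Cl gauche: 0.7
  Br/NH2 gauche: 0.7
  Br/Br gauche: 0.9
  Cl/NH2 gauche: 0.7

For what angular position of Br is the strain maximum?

Br at 0° (eclipsed): NH2–Br eclipsed, H–H eclipsed, Br–Cl eclipsed; 2.7 + 1.1 + 2.6 = 6.4 kcal/mol.
Br at 60° (staggered): NH2–Br gauche, NH2–Cl gauche, Br–Cl gauche; 0.7 + 0.7 + 0.7 = 2.1 kcal/mol.
Br at 120° (eclipsed): NH2–Cl eclipsed, H–Br eclipsed, Br–H eclipsed; 2.4 + 1.5 + 1.5 = 5.4 kcal/mol.
Br at 180° (staggered): NH2–Cl gauche, Br–Br gauche; 0.7 + 0.9 = 1.6 kcal/mol.
Br at 240° (eclipsed): NH2–H eclipsed, H–Cl eclipsed, Br–Br eclipsed; 1.6 + 1.6 + 2.6 = 5.8 kcal/mol.
Br at 300° (staggered): NH2–Br gauche, Br–Br gauche, Br–Cl gauche; 0.7 + 0.9 + 0.7 = 2.3 kcal/mol.
The maximum (6.4 kcal/mol) occurs with Br at 0°.

0°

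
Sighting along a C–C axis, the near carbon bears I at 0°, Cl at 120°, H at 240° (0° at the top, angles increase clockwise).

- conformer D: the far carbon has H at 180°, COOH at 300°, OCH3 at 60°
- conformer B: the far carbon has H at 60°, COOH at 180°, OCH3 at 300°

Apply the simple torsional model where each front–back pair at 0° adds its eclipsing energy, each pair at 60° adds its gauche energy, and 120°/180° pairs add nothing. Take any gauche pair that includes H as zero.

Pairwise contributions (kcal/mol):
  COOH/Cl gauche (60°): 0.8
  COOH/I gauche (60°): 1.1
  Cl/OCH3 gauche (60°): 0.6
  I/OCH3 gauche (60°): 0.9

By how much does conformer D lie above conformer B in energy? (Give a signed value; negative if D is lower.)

D is staggered. I at 0° is gauche with COOH at 300° (1.1); I at 0° is gauche with OCH3 at 60° (0.9); Cl at 120° is gauche with OCH3 at 60° (0.6). Total 2.6 kcal/mol.
B is staggered. I at 0° is gauche with OCH3 at 300° (0.9); Cl at 120° is gauche with COOH at 180° (0.8). Total 1.7 kcal/mol.
E(D) − E(B) = 2.6 − 1.7 = +0.9 kcal/mol.

+0.9 kcal/mol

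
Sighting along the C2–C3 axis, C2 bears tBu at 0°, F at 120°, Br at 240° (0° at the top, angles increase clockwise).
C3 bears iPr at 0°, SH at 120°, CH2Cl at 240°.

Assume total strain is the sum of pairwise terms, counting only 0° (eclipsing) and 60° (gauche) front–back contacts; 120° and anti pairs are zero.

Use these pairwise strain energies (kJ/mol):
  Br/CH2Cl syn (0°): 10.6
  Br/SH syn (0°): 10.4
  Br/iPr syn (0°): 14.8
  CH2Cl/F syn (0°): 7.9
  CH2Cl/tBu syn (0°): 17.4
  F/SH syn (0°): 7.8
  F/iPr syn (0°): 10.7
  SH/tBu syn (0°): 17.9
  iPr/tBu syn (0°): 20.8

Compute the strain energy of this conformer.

39.2 kJ/mol

This conformer (eclipsed): tBu–iPr eclipsed, F–SH eclipsed, Br–CH2Cl eclipsed; 20.8 + 7.8 + 10.6 = 39.2 kJ/mol.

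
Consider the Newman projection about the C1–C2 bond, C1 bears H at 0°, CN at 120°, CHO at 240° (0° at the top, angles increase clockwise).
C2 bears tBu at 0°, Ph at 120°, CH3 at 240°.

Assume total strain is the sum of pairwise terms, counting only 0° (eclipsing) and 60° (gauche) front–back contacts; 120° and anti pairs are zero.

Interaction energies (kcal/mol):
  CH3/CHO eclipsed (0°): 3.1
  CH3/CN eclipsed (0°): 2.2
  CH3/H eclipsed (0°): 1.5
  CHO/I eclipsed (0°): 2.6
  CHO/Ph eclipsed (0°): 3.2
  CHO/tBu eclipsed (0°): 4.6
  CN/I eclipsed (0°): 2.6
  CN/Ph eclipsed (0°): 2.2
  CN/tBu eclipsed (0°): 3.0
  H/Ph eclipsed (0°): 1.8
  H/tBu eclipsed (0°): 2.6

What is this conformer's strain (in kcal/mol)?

This conformer (eclipsed): H–tBu eclipsed, CN–Ph eclipsed, CHO–CH3 eclipsed; 2.6 + 2.2 + 3.1 = 7.9 kcal/mol.

7.9 kcal/mol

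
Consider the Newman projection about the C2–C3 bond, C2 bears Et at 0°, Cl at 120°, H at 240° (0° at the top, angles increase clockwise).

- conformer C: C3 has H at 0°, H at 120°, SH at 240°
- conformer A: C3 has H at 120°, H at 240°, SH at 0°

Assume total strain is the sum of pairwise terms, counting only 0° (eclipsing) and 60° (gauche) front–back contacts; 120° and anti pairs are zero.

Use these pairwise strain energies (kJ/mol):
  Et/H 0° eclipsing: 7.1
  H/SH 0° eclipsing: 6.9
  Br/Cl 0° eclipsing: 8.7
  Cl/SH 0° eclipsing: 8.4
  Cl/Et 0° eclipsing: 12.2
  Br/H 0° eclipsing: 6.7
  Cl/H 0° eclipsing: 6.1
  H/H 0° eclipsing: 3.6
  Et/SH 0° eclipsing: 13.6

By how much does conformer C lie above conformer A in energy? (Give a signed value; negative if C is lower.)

C (eclipsed): Et(0°)/H(0°) eclipsed 7.1; Cl(120°)/H(120°) eclipsed 6.1; H(240°)/SH(240°) eclipsed 6.9 → 20.1 kJ/mol.
A (eclipsed): Et(0°)/SH(0°) eclipsed 13.6; Cl(120°)/H(120°) eclipsed 6.1; H(240°)/H(240°) eclipsed 3.6 → 23.3 kJ/mol.
E(C) − E(A) = 20.1 − 23.3 = -3.2 kJ/mol.

-3.2 kJ/mol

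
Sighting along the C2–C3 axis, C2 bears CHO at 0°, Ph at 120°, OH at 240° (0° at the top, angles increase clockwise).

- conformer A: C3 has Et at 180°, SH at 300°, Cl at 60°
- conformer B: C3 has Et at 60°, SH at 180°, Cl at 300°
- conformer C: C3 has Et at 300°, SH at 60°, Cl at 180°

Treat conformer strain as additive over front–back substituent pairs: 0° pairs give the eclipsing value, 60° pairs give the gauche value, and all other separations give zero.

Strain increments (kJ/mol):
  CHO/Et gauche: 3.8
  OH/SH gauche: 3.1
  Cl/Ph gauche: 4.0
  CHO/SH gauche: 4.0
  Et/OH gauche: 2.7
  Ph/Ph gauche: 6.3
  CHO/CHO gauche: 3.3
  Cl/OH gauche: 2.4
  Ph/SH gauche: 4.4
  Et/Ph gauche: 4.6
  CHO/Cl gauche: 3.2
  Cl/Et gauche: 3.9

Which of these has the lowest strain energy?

A is staggered. CHO at 0° is gauche with SH at 300° (4.0); CHO at 0° is gauche with Cl at 60° (3.2); Ph at 120° is gauche with Et at 180° (4.6); Ph at 120° is gauche with Cl at 60° (4.0); OH at 240° is gauche with Et at 180° (2.7); OH at 240° is gauche with SH at 300° (3.1). Total 21.6 kJ/mol.
B is staggered. CHO at 0° is gauche with Et at 60° (3.8); CHO at 0° is gauche with Cl at 300° (3.2); Ph at 120° is gauche with Et at 60° (4.6); Ph at 120° is gauche with SH at 180° (4.4); OH at 240° is gauche with SH at 180° (3.1); OH at 240° is gauche with Cl at 300° (2.4). Total 21.5 kJ/mol.
C is staggered. CHO at 0° is gauche with Et at 300° (3.8); CHO at 0° is gauche with SH at 60° (4.0); Ph at 120° is gauche with SH at 60° (4.4); Ph at 120° is gauche with Cl at 180° (4.0); OH at 240° is gauche with Et at 300° (2.7); OH at 240° is gauche with Cl at 180° (2.4). Total 21.3 kJ/mol.
C has the lowest total (21.3 kJ/mol).

C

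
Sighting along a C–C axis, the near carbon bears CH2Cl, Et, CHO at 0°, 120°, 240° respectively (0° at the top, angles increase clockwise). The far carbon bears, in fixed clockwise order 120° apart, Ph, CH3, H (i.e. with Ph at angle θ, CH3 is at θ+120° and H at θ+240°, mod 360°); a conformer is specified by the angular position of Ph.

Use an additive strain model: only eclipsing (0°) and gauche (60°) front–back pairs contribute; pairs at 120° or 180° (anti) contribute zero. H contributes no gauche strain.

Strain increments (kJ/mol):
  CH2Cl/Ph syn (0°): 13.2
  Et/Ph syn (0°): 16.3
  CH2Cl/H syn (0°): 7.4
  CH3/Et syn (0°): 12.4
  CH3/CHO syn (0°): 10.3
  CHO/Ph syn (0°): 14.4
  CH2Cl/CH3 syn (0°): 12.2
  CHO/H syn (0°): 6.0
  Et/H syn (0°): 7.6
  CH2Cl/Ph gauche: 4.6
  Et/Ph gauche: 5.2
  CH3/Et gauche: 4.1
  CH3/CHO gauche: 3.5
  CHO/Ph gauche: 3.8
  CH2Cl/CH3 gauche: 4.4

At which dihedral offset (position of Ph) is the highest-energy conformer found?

240°

Ph at 0° (eclipsed): CH2Cl(0°)/Ph(0°) eclipsed 13.2; Et(120°)/CH3(120°) eclipsed 12.4; CHO(240°)/H(240°) eclipsed 6.0 → 31.6 kJ/mol.
Ph at 60° (staggered): CH2Cl(0°)/Ph(60°) gauche 4.6; Et(120°)/Ph(60°) gauche 5.2; Et(120°)/CH3(180°) gauche 4.1; CHO(240°)/CH3(180°) gauche 3.5 → 17.4 kJ/mol.
Ph at 120° (eclipsed): CH2Cl(0°)/H(0°) eclipsed 7.4; Et(120°)/Ph(120°) eclipsed 16.3; CHO(240°)/CH3(240°) eclipsed 10.3 → 34.0 kJ/mol.
Ph at 180° (staggered): CH2Cl(0°)/CH3(300°) gauche 4.4; Et(120°)/Ph(180°) gauche 5.2; CHO(240°)/Ph(180°) gauche 3.8; CHO(240°)/CH3(300°) gauche 3.5 → 16.9 kJ/mol.
Ph at 240° (eclipsed): CH2Cl(0°)/CH3(0°) eclipsed 12.2; Et(120°)/H(120°) eclipsed 7.6; CHO(240°)/Ph(240°) eclipsed 14.4 → 34.2 kJ/mol.
Ph at 300° (staggered): CH2Cl(0°)/Ph(300°) gauche 4.6; CH2Cl(0°)/CH3(60°) gauche 4.4; Et(120°)/CH3(60°) gauche 4.1; CHO(240°)/Ph(300°) gauche 3.8 → 16.9 kJ/mol.
The maximum (34.2 kJ/mol) occurs with Ph at 240°.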